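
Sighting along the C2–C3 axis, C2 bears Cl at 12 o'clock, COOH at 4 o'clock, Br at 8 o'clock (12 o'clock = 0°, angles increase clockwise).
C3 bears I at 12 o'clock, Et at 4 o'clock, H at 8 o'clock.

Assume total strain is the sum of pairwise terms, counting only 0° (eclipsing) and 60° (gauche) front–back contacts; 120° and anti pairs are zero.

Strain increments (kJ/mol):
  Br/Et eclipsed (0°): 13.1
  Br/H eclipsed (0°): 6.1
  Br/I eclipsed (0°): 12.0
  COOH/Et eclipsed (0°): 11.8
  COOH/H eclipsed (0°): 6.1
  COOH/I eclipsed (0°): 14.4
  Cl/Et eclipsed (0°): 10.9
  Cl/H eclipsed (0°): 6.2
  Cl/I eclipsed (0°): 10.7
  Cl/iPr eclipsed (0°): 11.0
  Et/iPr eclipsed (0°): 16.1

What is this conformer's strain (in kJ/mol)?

This conformer is eclipsed. Cl at 0° is eclipsed with I at 0° (10.7); COOH at 120° is eclipsed with Et at 120° (11.8); Br at 240° is eclipsed with H at 240° (6.1). Total 28.6 kJ/mol.

28.6 kJ/mol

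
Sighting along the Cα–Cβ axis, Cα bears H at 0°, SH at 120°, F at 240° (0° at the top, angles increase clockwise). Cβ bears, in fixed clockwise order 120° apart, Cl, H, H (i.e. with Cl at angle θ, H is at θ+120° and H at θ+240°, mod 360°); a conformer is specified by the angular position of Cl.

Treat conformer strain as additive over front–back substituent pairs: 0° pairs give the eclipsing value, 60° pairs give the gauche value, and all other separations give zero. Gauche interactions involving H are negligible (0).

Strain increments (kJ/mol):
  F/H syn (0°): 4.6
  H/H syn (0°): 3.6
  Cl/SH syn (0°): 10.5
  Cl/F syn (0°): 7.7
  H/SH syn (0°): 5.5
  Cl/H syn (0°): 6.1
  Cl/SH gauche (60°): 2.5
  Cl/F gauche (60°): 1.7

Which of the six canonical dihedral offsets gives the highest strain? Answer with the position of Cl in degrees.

120°

Cl at 0° (eclipsed): H–Cl eclipsed, SH–H eclipsed, F–H eclipsed; 6.1 + 5.5 + 4.6 = 16.2 kJ/mol.
Cl at 60° (staggered): SH–Cl gauche; 2.5 = 2.5 kJ/mol.
Cl at 120° (eclipsed): H–H eclipsed, SH–Cl eclipsed, F–H eclipsed; 3.6 + 10.5 + 4.6 = 18.7 kJ/mol.
Cl at 180° (staggered): SH–Cl gauche, F–Cl gauche; 2.5 + 1.7 = 4.2 kJ/mol.
Cl at 240° (eclipsed): H–H eclipsed, SH–H eclipsed, F–Cl eclipsed; 3.6 + 5.5 + 7.7 = 16.8 kJ/mol.
Cl at 300° (staggered): F–Cl gauche; 1.7 = 1.7 kJ/mol.
The maximum (18.7 kJ/mol) occurs with Cl at 120°.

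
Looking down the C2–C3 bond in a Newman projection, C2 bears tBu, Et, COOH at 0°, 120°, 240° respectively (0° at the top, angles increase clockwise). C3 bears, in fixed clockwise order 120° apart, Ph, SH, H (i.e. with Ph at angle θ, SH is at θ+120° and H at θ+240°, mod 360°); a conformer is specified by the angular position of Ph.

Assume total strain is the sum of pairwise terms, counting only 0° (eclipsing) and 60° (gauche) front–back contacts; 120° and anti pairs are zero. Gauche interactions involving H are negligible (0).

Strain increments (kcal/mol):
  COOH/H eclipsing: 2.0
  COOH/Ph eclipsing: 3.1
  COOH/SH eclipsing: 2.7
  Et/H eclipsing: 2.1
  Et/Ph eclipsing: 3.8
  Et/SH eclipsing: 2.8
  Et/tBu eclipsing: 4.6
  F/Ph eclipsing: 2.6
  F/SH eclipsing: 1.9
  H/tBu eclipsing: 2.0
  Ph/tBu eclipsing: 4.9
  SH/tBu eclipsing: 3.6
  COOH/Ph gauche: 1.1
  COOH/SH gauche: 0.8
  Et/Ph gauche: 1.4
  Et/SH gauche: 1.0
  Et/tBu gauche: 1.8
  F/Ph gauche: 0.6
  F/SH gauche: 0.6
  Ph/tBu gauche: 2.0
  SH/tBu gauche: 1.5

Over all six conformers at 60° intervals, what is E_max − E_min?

4.9 kcal/mol

Ph at 0° (eclipsed): tBu(0°)/Ph(0°) eclipsed 4.9; Et(120°)/SH(120°) eclipsed 2.8; COOH(240°)/H(240°) eclipsed 2.0 → 9.7 kcal/mol.
Ph at 60° (staggered): tBu(0°)/Ph(60°) gauche 2.0; Et(120°)/Ph(60°) gauche 1.4; Et(120°)/SH(180°) gauche 1.0; COOH(240°)/SH(180°) gauche 0.8 → 5.2 kcal/mol.
Ph at 120° (eclipsed): tBu(0°)/H(0°) eclipsed 2.0; Et(120°)/Ph(120°) eclipsed 3.8; COOH(240°)/SH(240°) eclipsed 2.7 → 8.5 kcal/mol.
Ph at 180° (staggered): tBu(0°)/SH(300°) gauche 1.5; Et(120°)/Ph(180°) gauche 1.4; COOH(240°)/Ph(180°) gauche 1.1; COOH(240°)/SH(300°) gauche 0.8 → 4.8 kcal/mol.
Ph at 240° (eclipsed): tBu(0°)/SH(0°) eclipsed 3.6; Et(120°)/H(120°) eclipsed 2.1; COOH(240°)/Ph(240°) eclipsed 3.1 → 8.8 kcal/mol.
Ph at 300° (staggered): tBu(0°)/Ph(300°) gauche 2.0; tBu(0°)/SH(60°) gauche 1.5; Et(120°)/SH(60°) gauche 1.0; COOH(240°)/Ph(300°) gauche 1.1 → 5.6 kcal/mol.
Max at 0° (9.7 kcal/mol), min at 180° (4.8 kcal/mol); barrier = 4.9 kcal/mol.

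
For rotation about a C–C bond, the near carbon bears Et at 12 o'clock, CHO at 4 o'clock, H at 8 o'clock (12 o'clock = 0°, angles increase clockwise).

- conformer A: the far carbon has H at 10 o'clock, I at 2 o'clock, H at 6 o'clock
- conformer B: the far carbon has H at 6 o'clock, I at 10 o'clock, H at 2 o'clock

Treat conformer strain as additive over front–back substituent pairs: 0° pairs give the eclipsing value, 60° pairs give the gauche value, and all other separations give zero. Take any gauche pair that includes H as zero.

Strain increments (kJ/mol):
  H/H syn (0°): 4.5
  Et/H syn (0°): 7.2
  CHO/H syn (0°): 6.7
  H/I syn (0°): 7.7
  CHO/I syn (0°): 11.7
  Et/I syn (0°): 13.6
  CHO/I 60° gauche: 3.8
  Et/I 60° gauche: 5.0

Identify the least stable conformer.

A (staggered): Et–I gauche, CHO–I gauche; 5.0 + 3.8 = 8.8 kJ/mol.
B (staggered): Et–I gauche; 5.0 = 5.0 kJ/mol.
A has the highest total (8.8 kJ/mol).

A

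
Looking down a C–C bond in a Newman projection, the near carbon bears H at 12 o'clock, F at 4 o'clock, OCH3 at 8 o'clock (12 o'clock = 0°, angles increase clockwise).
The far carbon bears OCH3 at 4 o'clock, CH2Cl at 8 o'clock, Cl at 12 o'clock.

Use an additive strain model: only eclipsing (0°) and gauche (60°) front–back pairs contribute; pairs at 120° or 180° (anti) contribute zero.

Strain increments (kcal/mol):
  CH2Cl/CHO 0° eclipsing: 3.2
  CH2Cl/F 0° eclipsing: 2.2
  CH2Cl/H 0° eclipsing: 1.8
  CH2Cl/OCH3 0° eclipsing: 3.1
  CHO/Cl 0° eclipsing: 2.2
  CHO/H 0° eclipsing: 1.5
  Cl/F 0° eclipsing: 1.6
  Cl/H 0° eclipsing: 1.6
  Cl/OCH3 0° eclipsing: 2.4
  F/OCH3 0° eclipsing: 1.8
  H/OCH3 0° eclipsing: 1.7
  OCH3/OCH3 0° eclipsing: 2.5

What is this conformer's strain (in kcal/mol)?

This conformer (eclipsed): H(0°)/Cl(0°) eclipsed 1.6; F(120°)/OCH3(120°) eclipsed 1.8; OCH3(240°)/CH2Cl(240°) eclipsed 3.1 → 6.5 kcal/mol.

6.5 kcal/mol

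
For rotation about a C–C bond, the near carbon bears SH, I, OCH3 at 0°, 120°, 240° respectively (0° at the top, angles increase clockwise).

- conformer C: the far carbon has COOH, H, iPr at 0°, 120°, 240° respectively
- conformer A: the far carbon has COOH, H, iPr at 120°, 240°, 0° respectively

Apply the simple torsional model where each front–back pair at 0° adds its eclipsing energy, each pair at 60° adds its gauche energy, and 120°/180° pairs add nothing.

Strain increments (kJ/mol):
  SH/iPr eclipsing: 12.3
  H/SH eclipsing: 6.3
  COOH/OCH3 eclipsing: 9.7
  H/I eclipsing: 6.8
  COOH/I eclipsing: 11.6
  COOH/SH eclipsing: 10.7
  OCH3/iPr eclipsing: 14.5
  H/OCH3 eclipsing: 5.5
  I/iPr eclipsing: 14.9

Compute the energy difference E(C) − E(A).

+2.6 kJ/mol

C (eclipsed): SH–COOH eclipsed, I–H eclipsed, OCH3–iPr eclipsed; 10.7 + 6.8 + 14.5 = 32.0 kJ/mol.
A (eclipsed): SH–iPr eclipsed, I–COOH eclipsed, OCH3–H eclipsed; 12.3 + 11.6 + 5.5 = 29.4 kJ/mol.
E(C) − E(A) = 32.0 − 29.4 = +2.6 kJ/mol.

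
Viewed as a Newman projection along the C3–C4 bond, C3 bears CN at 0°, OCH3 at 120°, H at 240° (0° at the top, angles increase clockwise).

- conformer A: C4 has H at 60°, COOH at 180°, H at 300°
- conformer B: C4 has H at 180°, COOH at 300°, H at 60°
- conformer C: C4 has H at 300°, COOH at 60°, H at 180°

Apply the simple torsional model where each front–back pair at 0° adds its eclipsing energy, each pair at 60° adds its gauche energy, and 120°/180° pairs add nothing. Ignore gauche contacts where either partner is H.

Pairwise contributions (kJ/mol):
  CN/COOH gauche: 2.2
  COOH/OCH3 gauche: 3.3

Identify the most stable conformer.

A (staggered): OCH3–COOH gauche; 3.3 = 3.3 kJ/mol.
B (staggered): CN–COOH gauche; 2.2 = 2.2 kJ/mol.
C (staggered): CN–COOH gauche, OCH3–COOH gauche; 2.2 + 3.3 = 5.5 kJ/mol.
B has the lowest total (2.2 kJ/mol).

B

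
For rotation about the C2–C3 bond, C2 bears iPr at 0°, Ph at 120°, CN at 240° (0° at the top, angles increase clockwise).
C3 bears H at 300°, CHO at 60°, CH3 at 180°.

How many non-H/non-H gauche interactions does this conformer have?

4

Non-H gauche pairs: iPr(0°)/CHO(60°); Ph(120°)/CHO(60°); Ph(120°)/CH3(180°); CN(240°)/CH3(180°) — 4 interactions.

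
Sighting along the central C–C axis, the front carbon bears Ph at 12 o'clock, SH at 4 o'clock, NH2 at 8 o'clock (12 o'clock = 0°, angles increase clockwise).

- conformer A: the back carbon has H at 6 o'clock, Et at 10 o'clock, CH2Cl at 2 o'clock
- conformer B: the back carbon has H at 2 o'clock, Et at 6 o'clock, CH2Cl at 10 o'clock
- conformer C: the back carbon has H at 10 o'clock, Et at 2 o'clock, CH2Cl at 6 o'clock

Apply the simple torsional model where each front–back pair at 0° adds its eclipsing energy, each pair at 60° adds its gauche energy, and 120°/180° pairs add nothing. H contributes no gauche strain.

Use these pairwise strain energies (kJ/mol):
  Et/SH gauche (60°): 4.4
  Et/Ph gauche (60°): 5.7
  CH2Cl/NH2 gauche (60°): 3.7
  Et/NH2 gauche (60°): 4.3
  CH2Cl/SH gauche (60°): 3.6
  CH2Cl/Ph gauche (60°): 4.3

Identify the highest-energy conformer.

A

A is staggered. Ph at 0° is gauche with Et at 300° (5.7); Ph at 0° is gauche with CH2Cl at 60° (4.3); SH at 120° is gauche with CH2Cl at 60° (3.6); NH2 at 240° is gauche with Et at 300° (4.3). Total 17.9 kJ/mol.
B is staggered. Ph at 0° is gauche with CH2Cl at 300° (4.3); SH at 120° is gauche with Et at 180° (4.4); NH2 at 240° is gauche with Et at 180° (4.3); NH2 at 240° is gauche with CH2Cl at 300° (3.7). Total 16.7 kJ/mol.
C is staggered. Ph at 0° is gauche with Et at 60° (5.7); SH at 120° is gauche with Et at 60° (4.4); SH at 120° is gauche with CH2Cl at 180° (3.6); NH2 at 240° is gauche with CH2Cl at 180° (3.7). Total 17.4 kJ/mol.
A has the highest total (17.9 kJ/mol).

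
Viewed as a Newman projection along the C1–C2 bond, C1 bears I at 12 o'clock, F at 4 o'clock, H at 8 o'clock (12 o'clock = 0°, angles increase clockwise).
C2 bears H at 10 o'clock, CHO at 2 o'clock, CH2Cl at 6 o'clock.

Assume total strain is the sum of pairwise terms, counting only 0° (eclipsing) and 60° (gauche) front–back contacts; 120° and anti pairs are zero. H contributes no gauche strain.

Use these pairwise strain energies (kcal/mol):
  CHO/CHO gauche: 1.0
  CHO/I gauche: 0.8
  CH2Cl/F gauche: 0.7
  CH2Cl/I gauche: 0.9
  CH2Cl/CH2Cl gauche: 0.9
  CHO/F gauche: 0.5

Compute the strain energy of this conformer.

2.0 kcal/mol

This conformer (staggered): I(0°)/CHO(60°) gauche 0.8; F(120°)/CHO(60°) gauche 0.5; F(120°)/CH2Cl(180°) gauche 0.7 → 2.0 kcal/mol.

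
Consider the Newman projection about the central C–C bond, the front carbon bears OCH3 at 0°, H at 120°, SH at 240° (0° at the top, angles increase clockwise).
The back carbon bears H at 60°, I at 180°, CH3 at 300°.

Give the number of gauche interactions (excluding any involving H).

Non-H gauche pairs: OCH3(0°)/CH3(300°); SH(240°)/I(180°); SH(240°)/CH3(300°) — 3 interactions.

3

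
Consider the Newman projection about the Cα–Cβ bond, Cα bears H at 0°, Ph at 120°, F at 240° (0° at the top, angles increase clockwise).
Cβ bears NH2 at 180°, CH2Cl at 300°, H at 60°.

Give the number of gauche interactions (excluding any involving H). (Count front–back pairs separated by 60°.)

Non-H gauche pairs: Ph(120°)/NH2(180°); F(240°)/NH2(180°); F(240°)/CH2Cl(300°) — 3 interactions.

3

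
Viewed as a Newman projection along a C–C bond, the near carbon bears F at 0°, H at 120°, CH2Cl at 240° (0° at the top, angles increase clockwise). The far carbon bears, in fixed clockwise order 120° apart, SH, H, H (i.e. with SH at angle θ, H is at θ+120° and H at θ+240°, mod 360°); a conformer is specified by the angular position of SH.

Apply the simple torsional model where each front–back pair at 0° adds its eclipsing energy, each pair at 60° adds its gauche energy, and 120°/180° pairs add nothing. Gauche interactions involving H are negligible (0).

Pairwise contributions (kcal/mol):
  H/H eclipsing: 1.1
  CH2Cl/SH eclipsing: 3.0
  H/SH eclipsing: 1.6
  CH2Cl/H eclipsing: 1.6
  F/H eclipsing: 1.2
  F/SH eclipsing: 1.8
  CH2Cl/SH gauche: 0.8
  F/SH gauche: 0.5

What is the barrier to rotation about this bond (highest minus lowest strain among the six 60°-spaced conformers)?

4.8 kcal/mol

SH at 0° (eclipsed): F–SH eclipsed, H–H eclipsed, CH2Cl–H eclipsed; 1.8 + 1.1 + 1.6 = 4.5 kcal/mol.
SH at 60° (staggered): F–SH gauche; 0.5 = 0.5 kcal/mol.
SH at 120° (eclipsed): F–H eclipsed, H–SH eclipsed, CH2Cl–H eclipsed; 1.2 + 1.6 + 1.6 = 4.4 kcal/mol.
SH at 180° (staggered): CH2Cl–SH gauche; 0.8 = 0.8 kcal/mol.
SH at 240° (eclipsed): F–H eclipsed, H–H eclipsed, CH2Cl–SH eclipsed; 1.2 + 1.1 + 3.0 = 5.3 kcal/mol.
SH at 300° (staggered): F–SH gauche, CH2Cl–SH gauche; 0.5 + 0.8 = 1.3 kcal/mol.
Max at 240° (5.3 kcal/mol), min at 60° (0.5 kcal/mol); barrier = 4.8 kcal/mol.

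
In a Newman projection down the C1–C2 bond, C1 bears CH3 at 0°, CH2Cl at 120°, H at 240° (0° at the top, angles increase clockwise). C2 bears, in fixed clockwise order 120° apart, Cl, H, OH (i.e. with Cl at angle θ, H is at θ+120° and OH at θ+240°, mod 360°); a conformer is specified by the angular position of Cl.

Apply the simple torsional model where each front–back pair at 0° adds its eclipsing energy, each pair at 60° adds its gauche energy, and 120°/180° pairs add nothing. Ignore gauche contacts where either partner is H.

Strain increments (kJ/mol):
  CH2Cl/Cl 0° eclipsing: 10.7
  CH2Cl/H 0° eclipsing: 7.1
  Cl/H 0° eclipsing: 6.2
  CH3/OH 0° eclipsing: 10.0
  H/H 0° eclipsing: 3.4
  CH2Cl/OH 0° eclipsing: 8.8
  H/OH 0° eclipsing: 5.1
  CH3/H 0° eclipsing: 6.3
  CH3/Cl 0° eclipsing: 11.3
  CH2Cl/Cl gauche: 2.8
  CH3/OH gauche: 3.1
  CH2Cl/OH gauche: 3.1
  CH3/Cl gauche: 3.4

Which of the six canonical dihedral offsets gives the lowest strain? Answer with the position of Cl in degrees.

300°

Cl at 0° (eclipsed): CH3(0°)/Cl(0°) eclipsed 11.3; CH2Cl(120°)/H(120°) eclipsed 7.1; H(240°)/OH(240°) eclipsed 5.1 → 23.5 kJ/mol.
Cl at 60° (staggered): CH3(0°)/Cl(60°) gauche 3.4; CH3(0°)/OH(300°) gauche 3.1; CH2Cl(120°)/Cl(60°) gauche 2.8 → 9.3 kJ/mol.
Cl at 120° (eclipsed): CH3(0°)/OH(0°) eclipsed 10.0; CH2Cl(120°)/Cl(120°) eclipsed 10.7; H(240°)/H(240°) eclipsed 3.4 → 24.1 kJ/mol.
Cl at 180° (staggered): CH3(0°)/OH(60°) gauche 3.1; CH2Cl(120°)/Cl(180°) gauche 2.8; CH2Cl(120°)/OH(60°) gauche 3.1 → 9.0 kJ/mol.
Cl at 240° (eclipsed): CH3(0°)/H(0°) eclipsed 6.3; CH2Cl(120°)/OH(120°) eclipsed 8.8; H(240°)/Cl(240°) eclipsed 6.2 → 21.3 kJ/mol.
Cl at 300° (staggered): CH3(0°)/Cl(300°) gauche 3.4; CH2Cl(120°)/OH(180°) gauche 3.1 → 6.5 kJ/mol.
The minimum (6.5 kJ/mol) occurs with Cl at 300°.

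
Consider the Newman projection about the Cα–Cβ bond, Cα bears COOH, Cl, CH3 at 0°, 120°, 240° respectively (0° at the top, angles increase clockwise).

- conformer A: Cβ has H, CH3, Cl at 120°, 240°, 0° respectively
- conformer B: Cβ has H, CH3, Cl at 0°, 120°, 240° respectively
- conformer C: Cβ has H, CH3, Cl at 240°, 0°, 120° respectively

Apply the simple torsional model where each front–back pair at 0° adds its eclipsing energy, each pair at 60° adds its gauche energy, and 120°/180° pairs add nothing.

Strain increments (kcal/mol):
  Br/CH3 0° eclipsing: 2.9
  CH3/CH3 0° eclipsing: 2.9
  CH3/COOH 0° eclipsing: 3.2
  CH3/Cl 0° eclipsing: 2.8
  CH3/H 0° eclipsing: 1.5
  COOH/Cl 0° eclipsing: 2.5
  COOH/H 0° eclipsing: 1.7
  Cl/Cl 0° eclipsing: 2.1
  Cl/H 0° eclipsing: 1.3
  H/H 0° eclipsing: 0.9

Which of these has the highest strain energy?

B

A is eclipsed. COOH at 0° is eclipsed with Cl at 0° (2.5); Cl at 120° is eclipsed with H at 120° (1.3); CH3 at 240° is eclipsed with CH3 at 240° (2.9). Total 6.7 kcal/mol.
B is eclipsed. COOH at 0° is eclipsed with H at 0° (1.7); Cl at 120° is eclipsed with CH3 at 120° (2.8); CH3 at 240° is eclipsed with Cl at 240° (2.8). Total 7.3 kcal/mol.
C is eclipsed. COOH at 0° is eclipsed with CH3 at 0° (3.2); Cl at 120° is eclipsed with Cl at 120° (2.1); CH3 at 240° is eclipsed with H at 240° (1.5). Total 6.8 kcal/mol.
B has the highest total (7.3 kcal/mol).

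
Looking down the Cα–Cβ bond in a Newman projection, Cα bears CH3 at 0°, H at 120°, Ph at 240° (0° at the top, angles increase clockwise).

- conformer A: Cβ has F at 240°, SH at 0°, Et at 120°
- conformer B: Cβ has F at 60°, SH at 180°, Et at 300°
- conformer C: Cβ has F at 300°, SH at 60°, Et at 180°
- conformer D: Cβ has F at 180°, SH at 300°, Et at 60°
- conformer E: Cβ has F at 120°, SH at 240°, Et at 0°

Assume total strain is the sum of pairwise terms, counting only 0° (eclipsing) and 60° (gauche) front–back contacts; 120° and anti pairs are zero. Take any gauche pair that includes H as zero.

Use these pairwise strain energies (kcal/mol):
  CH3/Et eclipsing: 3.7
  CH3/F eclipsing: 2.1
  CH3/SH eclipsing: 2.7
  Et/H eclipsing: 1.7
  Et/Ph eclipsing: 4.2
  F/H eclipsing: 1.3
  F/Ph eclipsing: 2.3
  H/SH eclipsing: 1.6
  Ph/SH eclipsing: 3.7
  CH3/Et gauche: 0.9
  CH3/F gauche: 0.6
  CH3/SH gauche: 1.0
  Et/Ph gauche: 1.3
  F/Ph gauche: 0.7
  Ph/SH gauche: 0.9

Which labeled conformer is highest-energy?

E

A (eclipsed): CH3(0°)/SH(0°) eclipsed 2.7; H(120°)/Et(120°) eclipsed 1.7; Ph(240°)/F(240°) eclipsed 2.3 → 6.7 kcal/mol.
B (staggered): CH3(0°)/F(60°) gauche 0.6; CH3(0°)/Et(300°) gauche 0.9; Ph(240°)/SH(180°) gauche 0.9; Ph(240°)/Et(300°) gauche 1.3 → 3.7 kcal/mol.
C (staggered): CH3(0°)/F(300°) gauche 0.6; CH3(0°)/SH(60°) gauche 1.0; Ph(240°)/F(300°) gauche 0.7; Ph(240°)/Et(180°) gauche 1.3 → 3.6 kcal/mol.
D (staggered): CH3(0°)/SH(300°) gauche 1.0; CH3(0°)/Et(60°) gauche 0.9; Ph(240°)/F(180°) gauche 0.7; Ph(240°)/SH(300°) gauche 0.9 → 3.5 kcal/mol.
E (eclipsed): CH3(0°)/Et(0°) eclipsed 3.7; H(120°)/F(120°) eclipsed 1.3; Ph(240°)/SH(240°) eclipsed 3.7 → 8.7 kcal/mol.
E has the highest total (8.7 kcal/mol).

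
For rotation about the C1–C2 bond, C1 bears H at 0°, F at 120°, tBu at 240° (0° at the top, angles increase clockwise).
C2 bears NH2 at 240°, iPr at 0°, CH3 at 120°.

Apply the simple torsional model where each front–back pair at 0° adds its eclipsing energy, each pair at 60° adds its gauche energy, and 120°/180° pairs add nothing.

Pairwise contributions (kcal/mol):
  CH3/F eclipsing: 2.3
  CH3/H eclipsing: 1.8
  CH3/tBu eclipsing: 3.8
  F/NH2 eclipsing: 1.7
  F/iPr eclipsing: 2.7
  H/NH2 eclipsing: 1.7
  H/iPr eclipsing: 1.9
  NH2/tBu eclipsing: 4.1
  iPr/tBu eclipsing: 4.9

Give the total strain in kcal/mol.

This conformer (eclipsed): H(0°)/iPr(0°) eclipsed 1.9; F(120°)/CH3(120°) eclipsed 2.3; tBu(240°)/NH2(240°) eclipsed 4.1 → 8.3 kcal/mol.

8.3 kcal/mol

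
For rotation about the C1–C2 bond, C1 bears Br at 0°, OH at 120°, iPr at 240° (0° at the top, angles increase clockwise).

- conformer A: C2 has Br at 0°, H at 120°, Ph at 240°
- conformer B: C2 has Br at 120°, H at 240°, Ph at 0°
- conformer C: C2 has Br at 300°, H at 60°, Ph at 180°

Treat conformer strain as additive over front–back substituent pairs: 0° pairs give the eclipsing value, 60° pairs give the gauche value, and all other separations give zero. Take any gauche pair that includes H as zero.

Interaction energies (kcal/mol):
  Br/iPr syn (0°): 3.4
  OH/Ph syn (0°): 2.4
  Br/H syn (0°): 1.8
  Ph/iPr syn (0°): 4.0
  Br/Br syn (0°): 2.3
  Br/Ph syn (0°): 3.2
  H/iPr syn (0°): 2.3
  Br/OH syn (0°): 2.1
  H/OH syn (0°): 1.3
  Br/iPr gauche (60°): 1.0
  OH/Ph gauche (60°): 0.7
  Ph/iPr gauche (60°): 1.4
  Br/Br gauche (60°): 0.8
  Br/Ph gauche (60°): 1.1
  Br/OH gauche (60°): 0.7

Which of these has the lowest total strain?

A (eclipsed): Br–Br eclipsed, OH–H eclipsed, iPr–Ph eclipsed; 2.3 + 1.3 + 4.0 = 7.6 kcal/mol.
B (eclipsed): Br–Ph eclipsed, OH–Br eclipsed, iPr–H eclipsed; 3.2 + 2.1 + 2.3 = 7.6 kcal/mol.
C (staggered): Br–Br gauche, OH–Ph gauche, iPr–Br gauche, iPr–Ph gauche; 0.8 + 0.7 + 1.0 + 1.4 = 3.9 kcal/mol.
C has the lowest total (3.9 kcal/mol).

C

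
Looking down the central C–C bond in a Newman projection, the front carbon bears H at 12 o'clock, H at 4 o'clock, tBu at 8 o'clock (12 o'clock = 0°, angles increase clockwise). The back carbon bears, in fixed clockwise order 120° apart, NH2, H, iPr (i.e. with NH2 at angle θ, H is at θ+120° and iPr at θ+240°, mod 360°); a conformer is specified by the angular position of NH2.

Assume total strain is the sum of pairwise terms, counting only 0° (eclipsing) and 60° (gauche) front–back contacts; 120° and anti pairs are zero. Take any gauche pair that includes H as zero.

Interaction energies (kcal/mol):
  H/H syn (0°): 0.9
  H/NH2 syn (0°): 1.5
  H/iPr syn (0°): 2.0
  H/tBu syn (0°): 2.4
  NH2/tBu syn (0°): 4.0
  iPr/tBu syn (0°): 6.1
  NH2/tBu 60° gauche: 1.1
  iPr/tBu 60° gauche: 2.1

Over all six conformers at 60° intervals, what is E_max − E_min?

7.4 kcal/mol

NH2 at 0° is eclipsed. H at 0° is eclipsed with NH2 at 0° (1.5); H at 120° is eclipsed with H at 120° (0.9); tBu at 240° is eclipsed with iPr at 240° (6.1). Total 8.5 kcal/mol.
NH2 at 60° is staggered. tBu at 240° is gauche with iPr at 300° (2.1). Total 2.1 kcal/mol.
NH2 at 120° is eclipsed. H at 0° is eclipsed with iPr at 0° (2.0); H at 120° is eclipsed with NH2 at 120° (1.5); tBu at 240° is eclipsed with H at 240° (2.4). Total 5.9 kcal/mol.
NH2 at 180° is staggered. tBu at 240° is gauche with NH2 at 180° (1.1). Total 1.1 kcal/mol.
NH2 at 240° is eclipsed. H at 0° is eclipsed with H at 0° (0.9); H at 120° is eclipsed with iPr at 120° (2.0); tBu at 240° is eclipsed with NH2 at 240° (4.0). Total 6.9 kcal/mol.
NH2 at 300° is staggered. tBu at 240° is gauche with NH2 at 300° (1.1); tBu at 240° is gauche with iPr at 180° (2.1). Total 3.2 kcal/mol.
Max at 0° (8.5 kcal/mol), min at 180° (1.1 kcal/mol); barrier = 7.4 kcal/mol.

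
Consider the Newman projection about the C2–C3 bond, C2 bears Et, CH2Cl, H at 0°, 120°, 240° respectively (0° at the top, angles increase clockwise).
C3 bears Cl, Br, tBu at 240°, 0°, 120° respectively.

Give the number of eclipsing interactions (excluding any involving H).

2

Non-H eclipsing pairs: Et(0°)/Br(0°); CH2Cl(120°)/tBu(120°) — 2 interactions.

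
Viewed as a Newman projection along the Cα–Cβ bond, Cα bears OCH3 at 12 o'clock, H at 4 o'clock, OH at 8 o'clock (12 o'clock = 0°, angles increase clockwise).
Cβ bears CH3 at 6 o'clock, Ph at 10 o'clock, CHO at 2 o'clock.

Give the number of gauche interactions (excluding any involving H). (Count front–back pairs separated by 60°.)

Non-H gauche pairs: OCH3(0°)/Ph(300°); OCH3(0°)/CHO(60°); OH(240°)/CH3(180°); OH(240°)/Ph(300°) — 4 interactions.

4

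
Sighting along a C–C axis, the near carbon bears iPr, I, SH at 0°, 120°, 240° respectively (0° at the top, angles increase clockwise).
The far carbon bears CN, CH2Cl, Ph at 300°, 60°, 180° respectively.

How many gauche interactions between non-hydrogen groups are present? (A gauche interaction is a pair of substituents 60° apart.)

6

Non-H gauche pairs: iPr(0°)/CN(300°); iPr(0°)/CH2Cl(60°); I(120°)/CH2Cl(60°); I(120°)/Ph(180°); SH(240°)/CN(300°); SH(240°)/Ph(180°) — 6 interactions.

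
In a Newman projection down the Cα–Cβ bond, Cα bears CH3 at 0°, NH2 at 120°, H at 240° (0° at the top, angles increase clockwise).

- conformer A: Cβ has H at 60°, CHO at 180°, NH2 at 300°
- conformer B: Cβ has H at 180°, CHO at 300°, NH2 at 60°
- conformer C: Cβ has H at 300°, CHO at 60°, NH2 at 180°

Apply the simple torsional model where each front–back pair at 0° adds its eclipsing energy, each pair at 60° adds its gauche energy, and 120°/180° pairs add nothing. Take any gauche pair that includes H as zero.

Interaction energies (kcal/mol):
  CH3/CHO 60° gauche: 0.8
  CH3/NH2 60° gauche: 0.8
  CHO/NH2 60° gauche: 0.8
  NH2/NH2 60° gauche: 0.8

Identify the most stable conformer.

A (staggered): CH3–NH2 gauche, NH2–CHO gauche; 0.8 + 0.8 = 1.6 kcal/mol.
B (staggered): CH3–CHO gauche, CH3–NH2 gauche, NH2–NH2 gauche; 0.8 + 0.8 + 0.8 = 2.4 kcal/mol.
C (staggered): CH3–CHO gauche, NH2–CHO gauche, NH2–NH2 gauche; 0.8 + 0.8 + 0.8 = 2.4 kcal/mol.
A has the lowest total (1.6 kcal/mol).

A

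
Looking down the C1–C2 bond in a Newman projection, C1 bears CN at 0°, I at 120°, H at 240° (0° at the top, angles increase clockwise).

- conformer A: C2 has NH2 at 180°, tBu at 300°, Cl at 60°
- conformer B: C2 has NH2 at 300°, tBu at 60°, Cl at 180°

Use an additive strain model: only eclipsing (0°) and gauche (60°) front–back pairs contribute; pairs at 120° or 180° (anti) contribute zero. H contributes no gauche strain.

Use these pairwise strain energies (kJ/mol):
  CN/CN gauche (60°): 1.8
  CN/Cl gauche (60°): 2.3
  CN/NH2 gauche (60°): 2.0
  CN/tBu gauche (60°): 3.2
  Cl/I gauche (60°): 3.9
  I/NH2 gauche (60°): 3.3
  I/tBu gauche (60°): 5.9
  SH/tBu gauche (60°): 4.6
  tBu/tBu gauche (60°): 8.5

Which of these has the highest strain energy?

A (staggered): CN(0°)/tBu(300°) gauche 3.2; CN(0°)/Cl(60°) gauche 2.3; I(120°)/NH2(180°) gauche 3.3; I(120°)/Cl(60°) gauche 3.9 → 12.7 kJ/mol.
B (staggered): CN(0°)/NH2(300°) gauche 2.0; CN(0°)/tBu(60°) gauche 3.2; I(120°)/tBu(60°) gauche 5.9; I(120°)/Cl(180°) gauche 3.9 → 15.0 kJ/mol.
B has the highest total (15.0 kJ/mol).

B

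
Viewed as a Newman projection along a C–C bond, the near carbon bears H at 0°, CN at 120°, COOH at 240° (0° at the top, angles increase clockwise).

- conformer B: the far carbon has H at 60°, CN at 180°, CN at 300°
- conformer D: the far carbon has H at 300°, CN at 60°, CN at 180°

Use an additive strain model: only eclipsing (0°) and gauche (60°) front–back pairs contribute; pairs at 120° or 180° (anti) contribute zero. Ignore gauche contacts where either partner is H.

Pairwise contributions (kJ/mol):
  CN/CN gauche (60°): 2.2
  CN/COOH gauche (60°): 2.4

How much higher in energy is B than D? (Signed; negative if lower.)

B (staggered): CN–CN gauche, COOH–CN gauche, COOH–CN gauche; 2.2 + 2.4 + 2.4 = 7.0 kJ/mol.
D (staggered): CN–CN gauche, CN–CN gauche, COOH–CN gauche; 2.2 + 2.2 + 2.4 = 6.8 kJ/mol.
E(B) − E(D) = 7.0 − 6.8 = +0.2 kJ/mol.

+0.2 kJ/mol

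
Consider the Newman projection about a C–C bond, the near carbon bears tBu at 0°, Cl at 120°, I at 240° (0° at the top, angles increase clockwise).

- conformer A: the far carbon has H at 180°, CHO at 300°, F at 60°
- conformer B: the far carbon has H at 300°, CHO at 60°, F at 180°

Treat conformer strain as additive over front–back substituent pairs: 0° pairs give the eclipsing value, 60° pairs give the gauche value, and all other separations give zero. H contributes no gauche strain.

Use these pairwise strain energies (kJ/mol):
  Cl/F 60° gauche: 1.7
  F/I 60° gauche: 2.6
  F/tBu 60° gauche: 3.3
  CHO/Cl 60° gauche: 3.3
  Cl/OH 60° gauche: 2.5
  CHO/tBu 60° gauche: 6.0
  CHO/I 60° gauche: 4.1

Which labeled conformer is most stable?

B

A is staggered. tBu at 0° is gauche with CHO at 300° (6.0); tBu at 0° is gauche with F at 60° (3.3); Cl at 120° is gauche with F at 60° (1.7); I at 240° is gauche with CHO at 300° (4.1). Total 15.1 kJ/mol.
B is staggered. tBu at 0° is gauche with CHO at 60° (6.0); Cl at 120° is gauche with CHO at 60° (3.3); Cl at 120° is gauche with F at 180° (1.7); I at 240° is gauche with F at 180° (2.6). Total 13.6 kJ/mol.
B has the lowest total (13.6 kJ/mol).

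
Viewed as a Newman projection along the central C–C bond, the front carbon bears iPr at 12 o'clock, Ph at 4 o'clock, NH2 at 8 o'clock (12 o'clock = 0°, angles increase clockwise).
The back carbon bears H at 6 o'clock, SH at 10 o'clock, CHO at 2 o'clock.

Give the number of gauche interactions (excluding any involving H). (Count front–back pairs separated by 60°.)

Non-H gauche pairs: iPr(0°)/SH(300°); iPr(0°)/CHO(60°); Ph(120°)/CHO(60°); NH2(240°)/SH(300°) — 4 interactions.

4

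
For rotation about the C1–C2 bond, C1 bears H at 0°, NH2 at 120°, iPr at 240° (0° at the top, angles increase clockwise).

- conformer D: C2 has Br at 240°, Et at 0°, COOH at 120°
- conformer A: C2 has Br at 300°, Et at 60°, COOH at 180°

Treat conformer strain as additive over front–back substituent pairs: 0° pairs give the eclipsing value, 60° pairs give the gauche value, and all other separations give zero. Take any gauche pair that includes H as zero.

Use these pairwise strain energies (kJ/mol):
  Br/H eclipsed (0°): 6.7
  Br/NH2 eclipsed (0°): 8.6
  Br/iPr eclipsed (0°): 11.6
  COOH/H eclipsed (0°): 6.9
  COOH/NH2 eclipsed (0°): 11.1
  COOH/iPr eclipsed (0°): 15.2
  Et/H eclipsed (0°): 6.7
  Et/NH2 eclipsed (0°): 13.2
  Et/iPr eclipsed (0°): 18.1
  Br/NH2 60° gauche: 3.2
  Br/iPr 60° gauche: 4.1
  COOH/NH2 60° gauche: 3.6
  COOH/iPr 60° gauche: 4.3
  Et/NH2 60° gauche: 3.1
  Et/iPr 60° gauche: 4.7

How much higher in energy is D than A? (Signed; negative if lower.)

+14.3 kJ/mol

D (eclipsed): H(0°)/Et(0°) eclipsed 6.7; NH2(120°)/COOH(120°) eclipsed 11.1; iPr(240°)/Br(240°) eclipsed 11.6 → 29.4 kJ/mol.
A (staggered): NH2(120°)/Et(60°) gauche 3.1; NH2(120°)/COOH(180°) gauche 3.6; iPr(240°)/Br(300°) gauche 4.1; iPr(240°)/COOH(180°) gauche 4.3 → 15.1 kJ/mol.
E(D) − E(A) = 29.4 − 15.1 = +14.3 kJ/mol.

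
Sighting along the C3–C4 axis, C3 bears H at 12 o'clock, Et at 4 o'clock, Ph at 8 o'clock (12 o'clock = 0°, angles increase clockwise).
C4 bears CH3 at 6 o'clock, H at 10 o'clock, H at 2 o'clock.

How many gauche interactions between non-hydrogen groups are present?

2

Non-H gauche pairs: Et(120°)/CH3(180°); Ph(240°)/CH3(180°) — 2 interactions.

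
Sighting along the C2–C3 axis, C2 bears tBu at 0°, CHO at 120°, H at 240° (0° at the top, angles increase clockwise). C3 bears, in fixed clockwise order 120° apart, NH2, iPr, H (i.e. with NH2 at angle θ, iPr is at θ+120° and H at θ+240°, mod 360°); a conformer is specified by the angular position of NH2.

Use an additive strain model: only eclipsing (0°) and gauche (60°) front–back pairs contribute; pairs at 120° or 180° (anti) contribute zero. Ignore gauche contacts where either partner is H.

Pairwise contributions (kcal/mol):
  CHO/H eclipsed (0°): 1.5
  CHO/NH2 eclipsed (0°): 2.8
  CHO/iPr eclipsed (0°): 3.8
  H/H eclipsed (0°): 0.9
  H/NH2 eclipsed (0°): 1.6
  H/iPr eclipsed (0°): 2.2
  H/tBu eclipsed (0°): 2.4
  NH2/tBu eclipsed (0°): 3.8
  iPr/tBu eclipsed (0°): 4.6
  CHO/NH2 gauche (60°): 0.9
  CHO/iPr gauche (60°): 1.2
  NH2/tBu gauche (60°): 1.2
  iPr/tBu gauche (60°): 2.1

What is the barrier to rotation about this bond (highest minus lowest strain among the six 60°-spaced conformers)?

5.5 kcal/mol

NH2 at 0° (eclipsed): tBu–NH2 eclipsed, CHO–iPr eclipsed, H–H eclipsed; 3.8 + 3.8 + 0.9 = 8.5 kcal/mol.
NH2 at 60° (staggered): tBu–NH2 gauche, CHO–NH2 gauche, CHO–iPr gauche; 1.2 + 0.9 + 1.2 = 3.3 kcal/mol.
NH2 at 120° (eclipsed): tBu–H eclipsed, CHO–NH2 eclipsed, H–iPr eclipsed; 2.4 + 2.8 + 2.2 = 7.4 kcal/mol.
NH2 at 180° (staggered): tBu–iPr gauche, CHO–NH2 gauche; 2.1 + 0.9 = 3.0 kcal/mol.
NH2 at 240° (eclipsed): tBu–iPr eclipsed, CHO–H eclipsed, H–NH2 eclipsed; 4.6 + 1.5 + 1.6 = 7.7 kcal/mol.
NH2 at 300° (staggered): tBu–NH2 gauche, tBu–iPr gauche, CHO–iPr gauche; 1.2 + 2.1 + 1.2 = 4.5 kcal/mol.
Max at 0° (8.5 kcal/mol), min at 180° (3.0 kcal/mol); barrier = 5.5 kcal/mol.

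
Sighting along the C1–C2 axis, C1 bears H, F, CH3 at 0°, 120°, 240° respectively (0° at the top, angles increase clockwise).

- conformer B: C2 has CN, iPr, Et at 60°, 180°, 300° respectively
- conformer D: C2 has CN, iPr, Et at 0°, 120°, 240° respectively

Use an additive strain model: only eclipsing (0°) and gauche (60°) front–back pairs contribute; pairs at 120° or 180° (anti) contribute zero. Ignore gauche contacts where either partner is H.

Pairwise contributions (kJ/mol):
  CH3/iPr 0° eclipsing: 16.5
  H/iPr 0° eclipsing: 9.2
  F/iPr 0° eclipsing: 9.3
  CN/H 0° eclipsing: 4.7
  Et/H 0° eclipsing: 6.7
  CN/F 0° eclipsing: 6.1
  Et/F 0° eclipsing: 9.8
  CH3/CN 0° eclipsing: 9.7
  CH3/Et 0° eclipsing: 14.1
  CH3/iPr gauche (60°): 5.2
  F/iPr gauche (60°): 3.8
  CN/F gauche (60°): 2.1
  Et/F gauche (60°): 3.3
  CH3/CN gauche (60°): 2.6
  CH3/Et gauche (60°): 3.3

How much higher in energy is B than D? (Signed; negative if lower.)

-13.7 kJ/mol

B (staggered): F–CN gauche, F–iPr gauche, CH3–iPr gauche, CH3–Et gauche; 2.1 + 3.8 + 5.2 + 3.3 = 14.4 kJ/mol.
D (eclipsed): H–CN eclipsed, F–iPr eclipsed, CH3–Et eclipsed; 4.7 + 9.3 + 14.1 = 28.1 kJ/mol.
E(B) − E(D) = 14.4 − 28.1 = -13.7 kJ/mol.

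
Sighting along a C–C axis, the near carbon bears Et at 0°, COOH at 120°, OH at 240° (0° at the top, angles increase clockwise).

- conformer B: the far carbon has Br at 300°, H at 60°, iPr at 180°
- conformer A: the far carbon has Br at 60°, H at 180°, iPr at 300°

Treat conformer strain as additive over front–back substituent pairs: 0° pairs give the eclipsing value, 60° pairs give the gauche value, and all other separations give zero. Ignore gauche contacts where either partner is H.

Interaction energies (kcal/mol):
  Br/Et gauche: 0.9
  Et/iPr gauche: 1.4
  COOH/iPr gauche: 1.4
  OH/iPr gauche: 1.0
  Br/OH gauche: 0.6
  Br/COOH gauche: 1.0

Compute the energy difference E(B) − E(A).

B (staggered): Et–Br gauche, COOH–iPr gauche, OH–Br gauche, OH–iPr gauche; 0.9 + 1.4 + 0.6 + 1.0 = 3.9 kcal/mol.
A (staggered): Et–Br gauche, Et–iPr gauche, COOH–Br gauche, OH–iPr gauche; 0.9 + 1.4 + 1.0 + 1.0 = 4.3 kcal/mol.
E(B) − E(A) = 3.9 − 4.3 = -0.4 kcal/mol.

-0.4 kcal/mol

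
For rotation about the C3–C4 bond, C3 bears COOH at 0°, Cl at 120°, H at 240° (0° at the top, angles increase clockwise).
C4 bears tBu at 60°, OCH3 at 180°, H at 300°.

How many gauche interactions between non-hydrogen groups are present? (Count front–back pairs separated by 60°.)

3

Non-H gauche pairs: COOH(0°)/tBu(60°); Cl(120°)/tBu(60°); Cl(120°)/OCH3(180°) — 3 interactions.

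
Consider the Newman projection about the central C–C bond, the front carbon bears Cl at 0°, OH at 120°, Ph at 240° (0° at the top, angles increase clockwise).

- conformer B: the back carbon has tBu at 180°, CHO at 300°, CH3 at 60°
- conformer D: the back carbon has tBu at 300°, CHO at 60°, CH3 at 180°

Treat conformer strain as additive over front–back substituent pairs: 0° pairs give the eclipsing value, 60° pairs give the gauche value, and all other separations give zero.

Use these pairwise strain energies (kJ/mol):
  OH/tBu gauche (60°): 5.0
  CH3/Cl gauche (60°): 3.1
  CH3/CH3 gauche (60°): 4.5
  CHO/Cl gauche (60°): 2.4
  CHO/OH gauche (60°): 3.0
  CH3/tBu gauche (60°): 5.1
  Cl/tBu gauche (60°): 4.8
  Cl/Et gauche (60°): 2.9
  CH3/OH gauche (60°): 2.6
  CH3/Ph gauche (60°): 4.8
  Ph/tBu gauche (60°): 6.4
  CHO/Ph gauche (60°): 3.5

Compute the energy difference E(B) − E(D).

-1.0 kJ/mol

B is staggered. Cl at 0° is gauche with CHO at 300° (2.4); Cl at 0° is gauche with CH3 at 60° (3.1); OH at 120° is gauche with tBu at 180° (5.0); OH at 120° is gauche with CH3 at 60° (2.6); Ph at 240° is gauche with tBu at 180° (6.4); Ph at 240° is gauche with CHO at 300° (3.5). Total 23.0 kJ/mol.
D is staggered. Cl at 0° is gauche with tBu at 300° (4.8); Cl at 0° is gauche with CHO at 60° (2.4); OH at 120° is gauche with CHO at 60° (3.0); OH at 120° is gauche with CH3 at 180° (2.6); Ph at 240° is gauche with tBu at 300° (6.4); Ph at 240° is gauche with CH3 at 180° (4.8). Total 24.0 kJ/mol.
E(B) − E(D) = 23.0 − 24.0 = -1.0 kJ/mol.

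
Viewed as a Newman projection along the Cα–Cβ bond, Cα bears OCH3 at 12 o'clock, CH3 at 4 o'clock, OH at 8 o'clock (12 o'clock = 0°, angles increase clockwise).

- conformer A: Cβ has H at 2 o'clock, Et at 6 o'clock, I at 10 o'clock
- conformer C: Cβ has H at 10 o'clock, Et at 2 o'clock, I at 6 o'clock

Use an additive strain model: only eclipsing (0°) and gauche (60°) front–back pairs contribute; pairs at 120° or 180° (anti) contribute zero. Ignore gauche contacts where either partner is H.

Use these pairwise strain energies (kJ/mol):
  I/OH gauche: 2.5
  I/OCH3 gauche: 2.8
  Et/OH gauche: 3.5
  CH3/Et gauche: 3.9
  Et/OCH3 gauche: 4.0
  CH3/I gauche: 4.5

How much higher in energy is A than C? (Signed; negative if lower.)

-2.2 kJ/mol

A (staggered): OCH3–I gauche, CH3–Et gauche, OH–Et gauche, OH–I gauche; 2.8 + 3.9 + 3.5 + 2.5 = 12.7 kJ/mol.
C (staggered): OCH3–Et gauche, CH3–Et gauche, CH3–I gauche, OH–I gauche; 4.0 + 3.9 + 4.5 + 2.5 = 14.9 kJ/mol.
E(A) − E(C) = 12.7 − 14.9 = -2.2 kJ/mol.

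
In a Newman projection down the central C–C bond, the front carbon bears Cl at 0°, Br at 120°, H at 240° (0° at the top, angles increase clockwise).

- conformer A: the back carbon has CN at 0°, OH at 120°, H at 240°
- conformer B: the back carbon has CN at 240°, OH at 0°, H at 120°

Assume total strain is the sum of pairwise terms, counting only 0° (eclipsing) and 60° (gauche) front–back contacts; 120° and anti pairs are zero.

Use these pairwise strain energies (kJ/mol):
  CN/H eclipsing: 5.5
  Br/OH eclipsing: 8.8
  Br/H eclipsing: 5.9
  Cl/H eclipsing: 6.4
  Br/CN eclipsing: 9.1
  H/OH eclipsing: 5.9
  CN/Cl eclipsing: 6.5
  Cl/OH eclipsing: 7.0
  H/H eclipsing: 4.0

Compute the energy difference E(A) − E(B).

A (eclipsed): Cl(0°)/CN(0°) eclipsed 6.5; Br(120°)/OH(120°) eclipsed 8.8; H(240°)/H(240°) eclipsed 4.0 → 19.3 kJ/mol.
B (eclipsed): Cl(0°)/OH(0°) eclipsed 7.0; Br(120°)/H(120°) eclipsed 5.9; H(240°)/CN(240°) eclipsed 5.5 → 18.4 kJ/mol.
E(A) − E(B) = 19.3 − 18.4 = +0.9 kJ/mol.

+0.9 kJ/mol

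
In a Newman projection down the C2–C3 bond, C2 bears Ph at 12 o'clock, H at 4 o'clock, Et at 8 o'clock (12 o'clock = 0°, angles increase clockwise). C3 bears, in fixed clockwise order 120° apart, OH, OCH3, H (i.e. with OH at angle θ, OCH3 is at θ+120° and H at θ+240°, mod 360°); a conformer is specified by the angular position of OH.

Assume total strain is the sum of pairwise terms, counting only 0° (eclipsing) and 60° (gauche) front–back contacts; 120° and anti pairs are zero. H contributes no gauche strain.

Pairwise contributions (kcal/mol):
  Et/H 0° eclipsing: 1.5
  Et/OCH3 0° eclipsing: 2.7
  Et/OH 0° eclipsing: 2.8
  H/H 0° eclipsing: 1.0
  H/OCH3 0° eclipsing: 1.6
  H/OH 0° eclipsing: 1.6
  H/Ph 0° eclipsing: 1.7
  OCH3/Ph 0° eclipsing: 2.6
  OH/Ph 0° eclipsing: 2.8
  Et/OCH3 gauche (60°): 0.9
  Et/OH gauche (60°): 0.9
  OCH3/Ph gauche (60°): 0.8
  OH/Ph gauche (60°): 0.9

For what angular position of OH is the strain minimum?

OH at 0° (eclipsed): Ph–OH eclipsed, H–OCH3 eclipsed, Et–H eclipsed; 2.8 + 1.6 + 1.5 = 5.9 kcal/mol.
OH at 60° (staggered): Ph–OH gauche, Et–OCH3 gauche; 0.9 + 0.9 = 1.8 kcal/mol.
OH at 120° (eclipsed): Ph–H eclipsed, H–OH eclipsed, Et–OCH3 eclipsed; 1.7 + 1.6 + 2.7 = 6.0 kcal/mol.
OH at 180° (staggered): Ph–OCH3 gauche, Et–OH gauche, Et–OCH3 gauche; 0.8 + 0.9 + 0.9 = 2.6 kcal/mol.
OH at 240° (eclipsed): Ph–OCH3 eclipsed, H–H eclipsed, Et–OH eclipsed; 2.6 + 1.0 + 2.8 = 6.4 kcal/mol.
OH at 300° (staggered): Ph–OH gauche, Ph–OCH3 gauche, Et–OH gauche; 0.9 + 0.8 + 0.9 = 2.6 kcal/mol.
The minimum (1.8 kcal/mol) occurs with OH at 60°.

60°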